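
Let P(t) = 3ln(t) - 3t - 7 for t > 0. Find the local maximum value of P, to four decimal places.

-10.0000

P'(t) = 3/t − 3 = 0 gives t = 1.
P''(t) = -3/t², which is negative for t > 0, so this is a local maximum.
P(1) = 3·ln(1) - 3 - 7 ≈ -10.0000.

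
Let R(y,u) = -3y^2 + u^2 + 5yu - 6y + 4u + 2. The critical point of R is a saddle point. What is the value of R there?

182/37

∂R/∂y = -6y + 5u - 6 = 0 and ∂R/∂u = 5y + 2u + 4 = 0, so (y, u) = (-32/37, 6/37).
The Hessian has R_{yy} = -6, R_{uu} = 2, R_{yu} = 5, giving D = -37 < 0, so the point is a saddle point.
R(-32/37, 6/37) = 182/37.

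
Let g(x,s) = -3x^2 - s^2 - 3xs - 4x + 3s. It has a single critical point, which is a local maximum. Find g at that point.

∂g/∂x = -6x - 3s - 4 = 0 and ∂g/∂s = -3x - 2s + 3 = 0, so (x, s) = (-17/3, 10).
The Hessian has g_{xx} = -6, g_{ss} = -2, g_{xs} = -3, giving D = 3 > 0 with g_{xx} < 0, so the point is a local maximum.
g(-17/3, 10) = 79/3.

79/3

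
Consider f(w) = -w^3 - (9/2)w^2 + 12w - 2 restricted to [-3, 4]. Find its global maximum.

f'(w) = -3w^2 - 9w + 12, whose only zero in [-3, 4] is w = 1.
Evaluating at the critical points and endpoints: f(-3) = -103/2, f(1) = 9/2, f(4) = -90.
So the maximum is f(1) = 9/2.

9/2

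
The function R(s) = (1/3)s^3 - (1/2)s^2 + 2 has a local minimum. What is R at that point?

11/6

R'(s) = s^2 - s = 0 at s = 0, 1.
Since R''(s) = 2s - 1, we get R''(0) = -1 < 0 ⇒ local maximum; R''(1) = 1 > 0 ⇒ local minimum.
The local minimum is R(1) = 11/6.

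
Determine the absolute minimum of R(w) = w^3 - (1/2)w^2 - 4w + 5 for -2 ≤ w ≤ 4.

31/27

Differentiating, R'(w) = 3w^2 - w - 4; which vanishes at w = -1 and w = 4/3.
Candidates: R(-2) = 3,  R(-1) = 15/2,  R(4/3) = 31/27,  R(4) = 45.
The minimum over the interval is 31/27, attained at w = 4/3.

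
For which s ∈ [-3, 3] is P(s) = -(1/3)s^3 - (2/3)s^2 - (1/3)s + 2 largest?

-3

The derivative is -s^2 - (4/3)s - 1/3, which vanishes at s = -1 and s = -1/3.
Evaluating at the critical points and endpoints: P(-3) = 6,  P(-1) = 2,  P(-1/3) = 166/81,  P(3) = -14.
The maximum over the interval is 6, attained at s = -3.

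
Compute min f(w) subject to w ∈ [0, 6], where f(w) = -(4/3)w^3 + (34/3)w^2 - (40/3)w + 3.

f'(w) = -4w^2 + (68/3)w - 40/3, which vanishes at w = 2/3 and w = 5.
Compare values at every candidate in [0, 6]: f(0) = 3; f(2/3) = -101/81; f(5) = 53; f(6) = 43.
The minimum over the interval is -101/81, attained at w = 2/3.

-101/81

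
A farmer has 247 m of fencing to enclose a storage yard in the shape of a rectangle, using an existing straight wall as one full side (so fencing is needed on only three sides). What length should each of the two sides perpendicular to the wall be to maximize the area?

Let the sides perpendicular to the wall have length x and the parallel side y, so 2x + y = 247 and the area is A = xy = x(247 − 2x).
A'(x) = 247 − 4x = 0 gives x = 247/4, and A''(x) = −4 < 0 confirms a maximum.
Then y = 247 − 2·247/4 = 247/2 and A = 61009/8.

247/4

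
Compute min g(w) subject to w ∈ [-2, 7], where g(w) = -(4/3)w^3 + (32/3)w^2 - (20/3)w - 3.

-331/81

Differentiating, g'(w) = -4w^2 + (64/3)w - 20/3; which vanishes at w = 1/3 and w = 5.
Compare values at every candidate in [-2, 7]: g(-2) = 191/3,  g(1/3) = -331/81,  g(5) = 191/3,  g(7) = 47/3.
So the minimum is g(1/3) = -331/81.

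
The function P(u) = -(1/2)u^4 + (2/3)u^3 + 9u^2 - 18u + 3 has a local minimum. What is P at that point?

-35/6

P'(u) = -2u^3 + 2u^2 + 18u - 18. Setting P'(u) = 0 gives u ∈ {-3, 1, 3}.
Second-derivative test with P''(u) = -6u^2 + 4u + 18: P''(-3) = -48 < 0 ⇒ local maximum; P''(1) = 16 > 0 ⇒ local minimum; P''(3) = -24 < 0 ⇒ local maximum.
The local minimum is P(1) = -35/6.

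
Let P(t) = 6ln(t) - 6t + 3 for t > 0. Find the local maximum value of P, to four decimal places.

-3.0000

P'(t) = 6/t − 6 = 0 gives t = 1.
P''(t) = -6/t², which is negative for t > 0, so this is a local maximum.
P(1) = 6·ln(1) - 6 + 3 ≈ -3.0000.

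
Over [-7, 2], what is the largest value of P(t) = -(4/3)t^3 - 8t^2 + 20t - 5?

Differentiating, P'(t) = -4t^2 - 16t + 20; which vanishes at t = -5 and t = 1.
Compare values at every candidate in [-7, 2]: P(-7) = -239/3; P(-5) = -415/3; P(1) = 17/3; P(2) = -23/3.
The maximum over the interval is 17/3, attained at t = 1.

17/3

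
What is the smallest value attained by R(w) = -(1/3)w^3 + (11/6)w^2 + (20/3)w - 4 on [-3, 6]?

-716/81

Differentiating, R'(w) = -w^2 + (11/3)w + 20/3; which vanishes at w = -4/3 and w = 5.
Compare values at every candidate in [-3, 6]: R(-3) = 3/2; R(-4/3) = -716/81; R(5) = 67/2; R(6) = 30.
So the minimum is R(-4/3) = -716/81.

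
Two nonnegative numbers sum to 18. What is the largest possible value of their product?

With x + y = 18, the product is P(x) = x(18 − x).
P'(x) = 18 − 2x = 0 gives x = 9; P'' = −2 < 0, so this is the maximum.
P = 9·9 = 81.

81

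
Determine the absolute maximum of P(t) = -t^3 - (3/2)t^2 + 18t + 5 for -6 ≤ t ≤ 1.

The derivative is -3t^2 - 3t + 18, whose only zero in [-6, 1] is t = -3.
Evaluating at the critical points and endpoints: P(-6) = 59,  P(-3) = -71/2,  P(1) = 41/2.
The maximum over the interval is 59, attained at t = -6.

59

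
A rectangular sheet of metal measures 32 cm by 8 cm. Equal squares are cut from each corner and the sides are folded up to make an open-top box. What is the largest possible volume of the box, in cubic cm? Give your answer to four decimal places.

With cut size x, the volume is V(x) = x(32 − 2x)(8 − 2x) for 0 < x < 4.
V'(x) = 12x^2 − 160x + 256. Setting V'(x) = 0 gives x ≈ 1.8593 (the root in (0, 4)).
V''(x) = 24x − 160 is negative there, so this is the maximum; V ≈ 225.1315.

225.1315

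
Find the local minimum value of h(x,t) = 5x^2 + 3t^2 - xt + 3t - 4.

-281/59

∂h/∂x = 10x - t = 0 and ∂h/∂t = -x + 6t + 3 = 0, so (x, t) = (-3/59, -30/59).
The Hessian has h_{xx} = 10, h_{tt} = 6, h_{xt} = -1, giving D = 59 > 0 with h_{xx} > 0, so the point is a local minimum.
h(-3/59, -30/59) = -281/59.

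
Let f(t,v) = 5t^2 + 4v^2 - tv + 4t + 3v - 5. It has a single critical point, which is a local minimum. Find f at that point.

∂f/∂t = 10t - v + 4 = 0 and ∂f/∂v = -t + 8v + 3 = 0, so (t, v) = (-35/79, -34/79).
The Hessian has f_{tt} = 10, f_{vv} = 8, f_{tv} = -1, giving D = 79 > 0 with f_{tt} > 0, so the point is a local minimum.
f(-35/79, -34/79) = -516/79.

-516/79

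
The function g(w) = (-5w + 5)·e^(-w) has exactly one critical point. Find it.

2

Differentiating with the product rule gives g'(w) = (5w - 10)·e^(-w). Since e^(-w) > 0, the only critical point is w = 2.
g''(2) has the same sign as 5 > 0, so this is a local minimum.
g(2) = (-5)·e^(-2) ≈ -0.6767.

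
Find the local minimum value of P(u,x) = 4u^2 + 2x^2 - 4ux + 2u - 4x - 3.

∂P/∂u = 8u - 4x + 2 = 0 and ∂P/∂x = -4u + 4x - 4 = 0, so (u, x) = (1/2, 3/2).
The Hessian has P_{uu} = 8, P_{xx} = 4, P_{ux} = -4, giving D = 16 > 0 with P_{uu} > 0, so the point is a local minimum.
P(1/2, 3/2) = -11/2.

-11/2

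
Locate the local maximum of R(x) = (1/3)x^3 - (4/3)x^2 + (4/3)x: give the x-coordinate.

Critical points: R'(x) = x^2 - (8/3)x + 4/3 vanishes at x = 2/3, 2.
Since R''(x) = 2x - 8/3, we get R''(2/3) = -4/3 < 0 ⇒ local maximum; R''(2) = 4/3 > 0 ⇒ local minimum.
So the local maximum value is R(2/3) = 32/81.

2/3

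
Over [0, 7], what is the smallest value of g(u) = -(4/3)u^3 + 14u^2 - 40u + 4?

-142/3

g'(u) = -4u^2 + 28u - 40, which vanishes at u = 2 and u = 5.
Evaluating at the critical points and endpoints: g(0) = 4, g(2) = -92/3, g(5) = -38/3, g(7) = -142/3.
The minimum over the interval is -142/3, attained at u = 7.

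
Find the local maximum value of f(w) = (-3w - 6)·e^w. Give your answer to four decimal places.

Differentiating with the product rule gives f'(w) = (-3w - 9)·e^w. Since e^w > 0, the only critical point is w = -3.
f''(-3) has the same sign as -3 < 0, so this is a local maximum.
f(-3) = (3)·e^(-3) ≈ 0.1494.

0.1494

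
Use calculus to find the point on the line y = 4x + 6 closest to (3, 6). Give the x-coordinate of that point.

Minimize D(x)^2 = (x - 3)^2 + (4x)^2.
d/dx[D^2] = 2(x - 3) + 2·4·(4x) = 0 ⇒ x = 3/17.
Then y = 114/17 and the distance is √(144/17) ≈ 2.9104.

3/17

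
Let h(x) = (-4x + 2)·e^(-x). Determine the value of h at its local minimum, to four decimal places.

-0.8925

By the product rule, h'(x) = (4x - 6)·e^(-x). Since e^(-x) > 0, the only critical point is x = 3/2.
h''(3/2) has the same sign as 4 > 0, so this is a local minimum.
h(3/2) = (-4)·e^(-3/2) ≈ -0.8925.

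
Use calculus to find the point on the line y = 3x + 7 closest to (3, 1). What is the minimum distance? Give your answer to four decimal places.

Minimize D(x)^2 = (x - 3)^2 + (3x + 6)^2.
d/dx[D^2] = 2(x - 3) + 2·3·(3x + 6) = 0 ⇒ x = -3/2.
Then y = 5/2 and the distance is √(45/2) ≈ 4.7434.

4.7434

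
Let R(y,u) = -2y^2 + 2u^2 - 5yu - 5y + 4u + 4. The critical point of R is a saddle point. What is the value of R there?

2

∂R/∂y = -4y - 5u - 5 = 0 and ∂R/∂u = -5y + 4u + 4 = 0, so (y, u) = (0, -1).
The Hessian has R_{yy} = -4, R_{uu} = 4, R_{yu} = -5, giving D = -41 < 0, so the point is a saddle point.
R(0, -1) = 2.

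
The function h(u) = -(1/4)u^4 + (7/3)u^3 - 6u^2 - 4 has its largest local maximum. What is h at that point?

h'(u) = -u^3 + 7u^2 - 12u. Setting h'(u) = 0 gives u ∈ {0, 3, 4}.
Second-derivative test with h''(u) = -3u^2 + 14u - 12: h''(0) = -12 < 0 ⇒ local maximum; h''(3) = 3 > 0 ⇒ local minimum; h''(4) = -4 < 0 ⇒ local maximum.
The largest local maximum is h(0) = -4.

-4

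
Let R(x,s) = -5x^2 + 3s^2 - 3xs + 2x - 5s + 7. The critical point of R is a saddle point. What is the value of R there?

∂R/∂x = -10x - 3s + 2 = 0 and ∂R/∂s = -3x + 6s - 5 = 0, so (x, s) = (-1/23, 56/69).
The Hessian has R_{xx} = -10, R_{ss} = 6, R_{xs} = -3, giving D = -69 < 0, so the point is a saddle point.
R(-1/23, 56/69) = 340/69.

340/69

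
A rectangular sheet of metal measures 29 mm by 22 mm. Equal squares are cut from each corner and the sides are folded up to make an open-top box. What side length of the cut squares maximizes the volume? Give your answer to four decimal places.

4.1316

With cut size x, the volume is V(x) = x(29 − 2x)(22 − 2x) for 0 < x < 11.
V'(x) = 12x^2 − 204x + 638. Setting V'(x) = 0 gives x ≈ 4.1316 (the root in (0, 11)).
V''(x) = 24x − 204 is negative there, so this is the maximum; V ≈ 1176.9163.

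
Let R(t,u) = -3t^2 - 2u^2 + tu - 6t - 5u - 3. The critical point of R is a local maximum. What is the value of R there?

108/23

∂R/∂t = -6t + u - 6 = 0 and ∂R/∂u = t - 4u - 5 = 0, so (t, u) = (-29/23, -36/23).
The Hessian has R_{tt} = -6, R_{uu} = -4, R_{tu} = 1, giving D = 23 > 0 with R_{tt} < 0, so the point is a local maximum.
R(-29/23, -36/23) = 108/23.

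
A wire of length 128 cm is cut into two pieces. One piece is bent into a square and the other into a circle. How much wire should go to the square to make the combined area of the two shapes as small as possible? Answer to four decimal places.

Let x be the length used for the square. Square side x/4; circle radius (128−x)/(2π).
A(x) = (x/4)² + π·((128−x)/(2π))² = x²/16 + (128−x)²/(4π) for 0 ≤ x ≤ 128. A'(x) = x/8 − (128−x)/(2π) = 0 gives x = 4·128/(π+4) ≈ 71.6927.
A'' = 1/8 + 1/(2π) > 0, so this gives the minimum combined area; x ≈ 71.6927 cm to the square.

71.6927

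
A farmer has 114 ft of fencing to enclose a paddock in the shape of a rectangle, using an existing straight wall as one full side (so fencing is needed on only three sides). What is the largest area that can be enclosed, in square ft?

Let the sides perpendicular to the wall have length x and the parallel side y, so 2x + y = 114 and the area is A = xy = x(114 − 2x).
A'(x) = 114 − 4x = 0 gives x = 57/2, and A''(x) = −4 < 0 confirms a maximum.
Then y = 114 − 2·57/2 = 57 and A = 3249/2.

3249/2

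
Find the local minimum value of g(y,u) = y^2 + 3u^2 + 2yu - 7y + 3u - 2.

∂g/∂y = 2y + 2u - 7 = 0 and ∂g/∂u = 2y + 6u + 3 = 0, so (y, u) = (6, -5/2).
The Hessian has g_{yy} = 2, g_{uu} = 6, g_{yu} = 2, giving D = 8 > 0 with g_{yy} > 0, so the point is a local minimum.
g(6, -5/2) = -107/4.

-107/4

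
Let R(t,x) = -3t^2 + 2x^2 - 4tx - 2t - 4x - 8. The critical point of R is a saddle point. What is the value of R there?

∂R/∂t = -6t - 4x - 2 = 0 and ∂R/∂x = -4t + 4x - 4 = 0, so (t, x) = (-3/5, 2/5).
The Hessian has R_{tt} = -6, R_{xx} = 4, R_{tx} = -4, giving D = -40 < 0, so the point is a saddle point.
R(-3/5, 2/5) = -41/5.

-41/5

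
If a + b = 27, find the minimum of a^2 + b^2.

729/2

With a + b = 27, a^2 + b^2 = a^2 + (27 − a)^2.
The derivative 2a − 2(27 − a) = 4a − 54 vanishes at a = 27/2; second derivative 4 > 0, a minimum.
The minimum is 2·(27/2)^2 = 729/2.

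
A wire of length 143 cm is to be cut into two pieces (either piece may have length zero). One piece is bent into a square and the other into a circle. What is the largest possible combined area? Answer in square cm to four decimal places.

Let x be the length used for the square. Square side x/4; circle radius (143−x)/(2π).
A(x) = (x/4)² + π·((143−x)/(2π))² = x²/16 + (143−x)²/(4π) for 0 ≤ x ≤ 143. A'(x) = x/8 − (143−x)/(2π) = 0 gives x = 4·143/(π+4) ≈ 80.0942.
A'' > 0, so the interior critical point is a minimum; the maximum is at an endpoint. A(0) = 1627.2797 and A(143) = 1278.0625, so the largest area is 1627.2797.

1627.2797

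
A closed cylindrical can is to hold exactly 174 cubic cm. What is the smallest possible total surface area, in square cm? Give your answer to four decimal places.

With radius r and height h, πr²h = 174 so h = 174/(πr²), and S(r) = 2πr² + 2πrh = 2πr² + 2·174/r.
S'(r) = 4πr − 2·174/r² = 0 ⇒ r³ = 174/(2π), so r ≈ 3.0254 and h = 2r ≈ 6.0509.
S''(r) = 4π + 4·174/r³ > 0, so this is the minimum; S ≈ 172.5364.

172.5364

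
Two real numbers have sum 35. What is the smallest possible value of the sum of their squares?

1225/2

With a + b = 35, a^2 + b^2 = a^2 + (35 − a)^2.
The derivative 2a − 2(35 − a) = 4a − 70 vanishes at a = 35/2; second derivative 4 > 0, a minimum.
The minimum is 2·(35/2)^2 = 1225/2.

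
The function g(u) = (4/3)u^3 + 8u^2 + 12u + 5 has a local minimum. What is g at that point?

-1/3

Critical points: g'(u) = 4u^2 + 16u + 12 vanishes at u = -3, -1.
g''(u) = 8u + 16. g''(-3) = -8 < 0 ⇒ local maximum; g''(-1) = 8 > 0 ⇒ local minimum.
So the local minimum value is g(-1) = -1/3.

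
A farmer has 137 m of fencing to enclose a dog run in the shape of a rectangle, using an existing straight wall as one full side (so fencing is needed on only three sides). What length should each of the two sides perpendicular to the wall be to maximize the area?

Let the sides perpendicular to the wall have length x and the parallel side y, so 2x + y = 137 and the area is A = xy = x(137 − 2x).
A'(x) = 137 − 4x = 0 gives x = 137/4, and A''(x) = −4 < 0 confirms a maximum.
Then y = 137 − 2·137/4 = 137/2 and A = 18769/8.

137/4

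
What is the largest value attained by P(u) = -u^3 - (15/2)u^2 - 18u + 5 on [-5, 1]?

65/2

The derivative is -3u^2 - 15u - 18, which vanishes at u = -3 and u = -2.
Compare values at every candidate in [-5, 1]: P(-5) = 65/2, P(-3) = 37/2, P(-2) = 19, P(1) = -43/2.
So the maximum is P(-5) = 65/2.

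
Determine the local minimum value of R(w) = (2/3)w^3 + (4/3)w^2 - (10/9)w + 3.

R'(w) = 2w^2 + (8/3)w - 10/9 = 0 at w = -5/3, 1/3.
Since R''(w) = 4w + 8/3, we get R''(-5/3) = -4 < 0 ⇒ local maximum; R''(1/3) = 4 > 0 ⇒ local minimum.
So the local minimum value is R(1/3) = 227/81.

227/81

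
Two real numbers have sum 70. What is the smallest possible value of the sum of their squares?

With a + b = 70, a^2 + b^2 = a^2 + (70 − a)^2.
The derivative 2a − 2(70 − a) = 4a − 140 vanishes at a = 35; second derivative 4 > 0, a minimum.
The minimum is 2·(35)^2 = 2450.

2450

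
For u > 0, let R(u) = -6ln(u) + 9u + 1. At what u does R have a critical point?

R'(u) = -6/u + 9 = 0 gives u = 2/3.
R''(u) = 6/u², which is positive for u > 0, so this is a local minimum.
R(2/3) = -6·ln(2/3) + 6 + 1 ≈ 9.4328.

2/3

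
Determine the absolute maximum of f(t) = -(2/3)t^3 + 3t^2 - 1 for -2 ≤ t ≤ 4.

49/3

Differentiating, f'(t) = -2t^2 + 6t; which vanishes at t = 0 and t = 3.
Evaluating at the critical points and endpoints: f(-2) = 49/3,  f(0) = -1,  f(3) = 8,  f(4) = 13/3.
So the maximum is f(-2) = 49/3.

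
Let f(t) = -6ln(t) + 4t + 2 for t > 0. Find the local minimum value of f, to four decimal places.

5.5672

f'(t) = -6/t + 4 = 0 gives t = 3/2.
f''(t) = 6/t², which is positive for t > 0, so this is a local minimum.
f(3/2) = -6·ln(3/2) + 6 + 2 ≈ 5.5672.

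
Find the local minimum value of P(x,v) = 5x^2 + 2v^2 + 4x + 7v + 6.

-37/40

∂P/∂x = 10x + 4 = 0 and ∂P/∂v = 4v + 7 = 0, so (x, v) = (-2/5, -7/4).
The Hessian has P_{xx} = 10, P_{vv} = 4, P_{xv} = 0, giving D = 40 > 0 with P_{xx} > 0, so the point is a local minimum.
P(-2/5, -7/4) = -37/40.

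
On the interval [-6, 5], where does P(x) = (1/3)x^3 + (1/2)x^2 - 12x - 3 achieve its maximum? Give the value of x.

-4

P'(x) = x^2 + x - 12, which vanishes at x = -4 and x = 3.
Compare values at every candidate in [-6, 5]: P(-6) = 15, P(-4) = 95/3, P(3) = -51/2, P(5) = -53/6.
Hence the absolute maximum is 95/3 at x = -4.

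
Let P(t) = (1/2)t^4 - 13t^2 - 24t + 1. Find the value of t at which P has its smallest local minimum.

Critical points: P'(t) = 2t^3 - 26t - 24 vanishes at t = -3, -1, 4.
Second-derivative test with P''(t) = 6t^2 - 26: P''(-3) = 28 > 0 ⇒ local minimum; P''(-1) = -20 < 0 ⇒ local maximum; P''(4) = 70 > 0 ⇒ local minimum.
So the smallest local minimum value is P(4) = -175.

4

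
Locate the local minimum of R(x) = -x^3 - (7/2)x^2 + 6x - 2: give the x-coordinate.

-3

R'(x) = -3x^2 - 7x + 6 = 0 at x = -3, 2/3.
Second-derivative test with R''(x) = -6x - 7: R''(-3) = 11 > 0 ⇒ local minimum; R''(2/3) = -11 < 0 ⇒ local maximum.
The local minimum is R(-3) = -49/2.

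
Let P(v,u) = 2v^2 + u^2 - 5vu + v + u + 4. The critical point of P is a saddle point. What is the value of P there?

76/17

∂P/∂v = 4v - 5u + 1 = 0 and ∂P/∂u = -5v + 2u + 1 = 0, so (v, u) = (7/17, 9/17).
The Hessian has P_{vv} = 4, P_{uu} = 2, P_{vu} = -5, giving D = -17 < 0, so the point is a saddle point.
P(7/17, 9/17) = 76/17.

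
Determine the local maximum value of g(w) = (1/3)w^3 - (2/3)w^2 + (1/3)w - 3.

-239/81

g'(w) = w^2 - (4/3)w + 1/3 = 0 at w = 1/3, 1.
Since g''(w) = 2w - 4/3, we get g''(1/3) = -2/3 < 0 ⇒ local maximum; g''(1) = 2/3 > 0 ⇒ local minimum.
So the local maximum value is g(1/3) = -239/81.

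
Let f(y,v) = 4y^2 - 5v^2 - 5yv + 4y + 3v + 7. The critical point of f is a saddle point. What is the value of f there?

751/105

∂f/∂y = 8y - 5v + 4 = 0 and ∂f/∂v = -5y - 10v + 3 = 0, so (y, v) = (-5/21, 44/105).
The Hessian has f_{yy} = 8, f_{vv} = -10, f_{yv} = -5, giving D = -105 < 0, so the point is a saddle point.
f(-5/21, 44/105) = 751/105.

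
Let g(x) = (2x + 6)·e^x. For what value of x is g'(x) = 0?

g'(x) = 2·e^x + (2x + 6)·1·e^x = (2x + 8)·e^x. Since e^x > 0, the only critical point is x = -4.
g''(-4) has the same sign as 2 > 0, so this is a local minimum.
g(-4) = (-2)·e^(-4) ≈ -0.0366.

-4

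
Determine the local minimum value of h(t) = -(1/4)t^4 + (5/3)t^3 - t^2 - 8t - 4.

h'(t) = -t^3 + 5t^2 - 2t - 8 = 0 at t = -1, 2, 4.
Since h''(t) = -3t^2 + 10t - 2, we get h''(-1) = -15 < 0 ⇒ local maximum; h''(2) = 6 > 0 ⇒ local minimum; h''(4) = -10 < 0 ⇒ local maximum.
The local minimum is h(2) = -44/3.

-44/3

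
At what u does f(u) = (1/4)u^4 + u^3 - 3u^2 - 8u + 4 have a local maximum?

-1

f'(u) = u^3 + 3u^2 - 6u - 8 = 0 at u = -4, -1, 2.
f''(u) = 3u^2 + 6u - 6. f''(-4) = 18 > 0 ⇒ local minimum; f''(-1) = -9 < 0 ⇒ local maximum; f''(2) = 18 > 0 ⇒ local minimum.
The local maximum is f(-1) = 33/4.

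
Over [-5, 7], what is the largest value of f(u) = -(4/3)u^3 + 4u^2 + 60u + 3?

The derivative is -4u^2 + 8u + 60, which vanishes at u = -3 and u = 5.
Evaluating at the critical points and endpoints: f(-5) = -91/3; f(-3) = -105; f(5) = 709/3; f(7) = 485/3.
The maximum over the interval is 709/3, attained at u = 5.

709/3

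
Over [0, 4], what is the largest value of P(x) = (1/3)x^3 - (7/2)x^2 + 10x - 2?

20/3

P'(x) = x^2 - 7x + 10, whose only zero in [0, 4] is x = 2.
Candidates: P(0) = -2; P(2) = 20/3; P(4) = 10/3.
So the maximum is P(2) = 20/3.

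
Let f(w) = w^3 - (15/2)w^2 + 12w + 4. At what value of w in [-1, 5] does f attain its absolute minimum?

The derivative is 3w^2 - 15w + 12, which vanishes at w = 1 and w = 4.
Candidates: f(-1) = -33/2; f(1) = 19/2; f(4) = -4; f(5) = 3/2.
So the minimum is f(-1) = -33/2.

-1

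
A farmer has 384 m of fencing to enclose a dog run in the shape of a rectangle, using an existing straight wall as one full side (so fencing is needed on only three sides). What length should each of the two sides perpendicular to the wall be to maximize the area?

Let the sides perpendicular to the wall have length x and the parallel side y, so 2x + y = 384 and the area is A = xy = x(384 − 2x).
A'(x) = 384 − 4x = 0 gives x = 96, and A''(x) = −4 < 0 confirms a maximum.
Then y = 384 − 2·96 = 192 and A = 18432.

96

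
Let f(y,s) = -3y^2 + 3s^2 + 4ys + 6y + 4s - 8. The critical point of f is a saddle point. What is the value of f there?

∂f/∂y = -6y + 4s + 6 = 0 and ∂f/∂s = 4y + 6s + 4 = 0, so (y, s) = (5/13, -12/13).
The Hessian has f_{yy} = -6, f_{ss} = 6, f_{ys} = 4, giving D = -52 < 0, so the point is a saddle point.
f(5/13, -12/13) = -113/13.

-113/13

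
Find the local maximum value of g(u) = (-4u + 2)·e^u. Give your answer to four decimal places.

2.4261

Differentiating with the product rule gives g'(u) = (-4u - 2)·e^u. Since e^u > 0, the only critical point is u = -1/2.
g''(-1/2) has the same sign as -4 < 0, so this is a local maximum.
g(-1/2) = (4)·e^(-1/2) ≈ 2.4261.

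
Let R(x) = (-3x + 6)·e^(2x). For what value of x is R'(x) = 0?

3/2

R'(x) = (-3)·e^(2x) + (-3x + 6)·2·e^(2x) = (-6x + 9)·e^(2x). Since e^(2x) > 0, the only critical point is x = 3/2.
R''(3/2) has the same sign as -6 < 0, so this is a local maximum.
R(3/2) = (3/2)·e^(3) ≈ 30.1283.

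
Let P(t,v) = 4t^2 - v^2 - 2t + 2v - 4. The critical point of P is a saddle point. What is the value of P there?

-13/4

∂P/∂t = 8t - 2 = 0 and ∂P/∂v = -2v + 2 = 0, so (t, v) = (1/4, 1).
The Hessian has P_{tt} = 8, P_{vv} = -2, P_{tv} = 0, giving D = -16 < 0, so the point is a saddle point.
P(1/4, 1) = -13/4.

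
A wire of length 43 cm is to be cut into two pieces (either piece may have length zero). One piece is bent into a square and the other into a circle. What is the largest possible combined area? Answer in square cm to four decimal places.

Let x be the length used for the square. Square side x/4; circle radius (43−x)/(2π).
A(x) = (x/4)² + π·((43−x)/(2π))² = x²/16 + (43−x)²/(4π) for 0 ≤ x ≤ 43. A'(x) = x/8 − (43−x)/(2π) = 0 gives x = 4·43/(π+4) ≈ 24.0843.
A'' > 0, so the interior critical point is a minimum; the maximum is at an endpoint. A(0) = 147.1387 and A(43) = 115.5625, so the largest area is 147.1387.

147.1387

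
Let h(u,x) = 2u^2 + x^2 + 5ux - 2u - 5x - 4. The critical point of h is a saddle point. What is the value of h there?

-64/17

∂h/∂u = 4u + 5x - 2 = 0 and ∂h/∂x = 5u + 2x - 5 = 0, so (u, x) = (21/17, -10/17).
The Hessian has h_{uu} = 4, h_{xx} = 2, h_{ux} = 5, giving D = -17 < 0, so the point is a saddle point.
h(21/17, -10/17) = -64/17.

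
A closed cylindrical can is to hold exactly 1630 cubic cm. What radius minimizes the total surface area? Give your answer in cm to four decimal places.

6.3778

With radius r and height h, πr²h = 1630 so h = 1630/(πr²), and S(r) = 2πr² + 2πrh = 2πr² + 2·1630/r.
S'(r) = 4πr − 2·1630/r² = 0 ⇒ r³ = 1630/(2π), so r ≈ 6.3778 and h = 2r ≈ 12.7556.
S''(r) = 4π + 4·1630/r³ > 0, so this is the minimum; S ≈ 766.7250.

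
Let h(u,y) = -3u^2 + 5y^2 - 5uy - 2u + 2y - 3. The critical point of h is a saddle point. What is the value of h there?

-267/85

∂h/∂u = -6u - 5y - 2 = 0 and ∂h/∂y = -5u + 10y + 2 = 0, so (u, y) = (-2/17, -22/85).
The Hessian has h_{uu} = -6, h_{yy} = 10, h_{uy} = -5, giving D = -85 < 0, so the point is a saddle point.
h(-2/17, -22/85) = -267/85.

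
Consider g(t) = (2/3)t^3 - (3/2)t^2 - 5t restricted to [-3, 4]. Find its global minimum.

g'(t) = 2t^2 - 3t - 5, which vanishes at t = -1 and t = 5/2.
Compare values at every candidate in [-3, 4]: g(-3) = -33/2,  g(-1) = 17/6,  g(5/2) = -275/24,  g(4) = -4/3.
The minimum over the interval is -33/2, attained at t = -3.

-33/2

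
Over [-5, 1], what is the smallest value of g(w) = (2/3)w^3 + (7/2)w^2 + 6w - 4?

The derivative is 2w^2 + 7w + 6, which vanishes at w = -2 and w = -3/2.
Compare values at every candidate in [-5, 1]: g(-5) = -179/6, g(-2) = -22/3, g(-3/2) = -59/8, g(1) = 37/6.
The minimum over the interval is -179/6, attained at w = -5.

-179/6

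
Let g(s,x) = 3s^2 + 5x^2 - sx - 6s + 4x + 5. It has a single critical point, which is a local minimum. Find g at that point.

∂g/∂s = 6s - x - 6 = 0 and ∂g/∂x = -s + 10x + 4 = 0, so (s, x) = (56/59, -18/59).
The Hessian has g_{ss} = 6, g_{xx} = 10, g_{sx} = -1, giving D = 59 > 0 with g_{ss} > 0, so the point is a local minimum.
g(56/59, -18/59) = 91/59.

91/59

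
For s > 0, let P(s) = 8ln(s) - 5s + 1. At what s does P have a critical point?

P'(s) = 8/s − 5 = 0 gives s = 8/5.
P''(s) = -8/s², which is negative for s > 0, so this is a local maximum.
P(8/5) = 8·ln(8/5) - 8 + 1 ≈ -3.2400.

8/5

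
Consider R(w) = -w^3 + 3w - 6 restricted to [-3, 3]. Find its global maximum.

12

Differentiating, R'(w) = -3w^2 + 3; which vanishes at w = -1 and w = 1.
Evaluating at the critical points and endpoints: R(-3) = 12; R(-1) = -8; R(1) = -4; R(3) = -24.
The maximum over the interval is 12, attained at w = -3.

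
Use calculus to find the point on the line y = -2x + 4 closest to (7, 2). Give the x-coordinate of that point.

11/5

Minimize D(x)^2 = (x - 7)^2 + (-2x + 2)^2.
d/dx[D^2] = 2(x - 7) + 2·(-2)·(-2x + 2) = 0 ⇒ x = 11/5.
Then y = -2/5 and the distance is √(144/5) ≈ 5.3666.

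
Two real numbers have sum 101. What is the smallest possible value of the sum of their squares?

With a + b = 101, a^2 + b^2 = a^2 + (101 − a)^2.
The derivative 2a − 2(101 − a) = 4a − 202 vanishes at a = 101/2; second derivative 4 > 0, a minimum.
The minimum is 2·(101/2)^2 = 10201/2.

10201/2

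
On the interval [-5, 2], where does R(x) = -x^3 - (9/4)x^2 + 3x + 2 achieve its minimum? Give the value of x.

2

Differentiating, R'(x) = -3x^2 - (9/2)x + 3; which vanishes at x = -2 and x = 1/2.
Compare values at every candidate in [-5, 2]: R(-5) = 223/4; R(-2) = -5; R(1/2) = 45/16; R(2) = -9.
So the minimum is R(2) = -9.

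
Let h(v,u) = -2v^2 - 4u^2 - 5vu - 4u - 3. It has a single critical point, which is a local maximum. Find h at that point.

∂h/∂v = -4v - 5u = 0 and ∂h/∂u = -5v - 8u - 4 = 0, so (v, u) = (20/7, -16/7).
The Hessian has h_{vv} = -4, h_{uu} = -8, h_{vu} = -5, giving D = 7 > 0 with h_{vv} < 0, so the point is a local maximum.
h(20/7, -16/7) = 11/7.

11/7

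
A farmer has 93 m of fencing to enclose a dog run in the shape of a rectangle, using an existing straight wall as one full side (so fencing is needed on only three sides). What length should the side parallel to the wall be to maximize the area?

93/2

Let the sides perpendicular to the wall have length x and the parallel side y, so 2x + y = 93 and the area is A = xy = x(93 − 2x).
A'(x) = 93 − 4x = 0 gives x = 93/4, and A''(x) = −4 < 0 confirms a maximum.
Then y = 93 − 2·93/4 = 93/2 and A = 8649/8.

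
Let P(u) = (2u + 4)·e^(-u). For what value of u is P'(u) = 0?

By the product rule, P'(u) = (-2u - 2)·e^(-u). Since e^(-u) > 0, the only critical point is u = -1.
P''(-1) has the same sign as -2 < 0, so this is a local maximum.
P(-1) = (2)·e^(1) ≈ 5.4366.

-1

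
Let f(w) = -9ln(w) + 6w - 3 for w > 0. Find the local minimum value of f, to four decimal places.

2.3508

f'(w) = -9/w + 6 = 0 gives w = 3/2.
f''(w) = 9/w², which is positive for w > 0, so this is a local minimum.
f(3/2) = -9·ln(3/2) + 9 - 3 ≈ 2.3508.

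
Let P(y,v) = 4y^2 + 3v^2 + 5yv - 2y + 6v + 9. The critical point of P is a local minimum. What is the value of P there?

-9/23

∂P/∂y = 8y + 5v - 2 = 0 and ∂P/∂v = 5y + 6v + 6 = 0, so (y, v) = (42/23, -58/23).
The Hessian has P_{yy} = 8, P_{vv} = 6, P_{yv} = 5, giving D = 23 > 0 with P_{yy} > 0, so the point is a local minimum.
P(42/23, -58/23) = -9/23.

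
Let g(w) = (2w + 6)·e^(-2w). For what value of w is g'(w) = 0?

Differentiating with the product rule gives g'(w) = (-4w - 10)·e^(-2w). Since e^(-2w) > 0, the only critical point is w = -5/2.
g''(-5/2) has the same sign as -4 < 0, so this is a local maximum.
g(-5/2) = (1)·e^(5) ≈ 148.4132.

-5/2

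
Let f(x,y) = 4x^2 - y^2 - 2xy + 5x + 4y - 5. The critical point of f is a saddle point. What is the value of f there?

∂f/∂x = 8x - 2y + 5 = 0 and ∂f/∂y = -2x - 2y + 4 = 0, so (x, y) = (-1/10, 21/10).
The Hessian has f_{xx} = 8, f_{yy} = -2, f_{xy} = -2, giving D = -20 < 0, so the point is a saddle point.
f(-1/10, 21/10) = -21/20.

-21/20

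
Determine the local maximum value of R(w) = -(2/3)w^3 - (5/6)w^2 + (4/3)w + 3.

R'(w) = -2w^2 - (5/3)w + 4/3. Setting R'(w) = 0 gives w ∈ {-4/3, 1/2}.
R''(w) = -4w - 5/3. R''(-4/3) = 11/3 > 0 ⇒ local minimum; R''(1/2) = -11/3 < 0 ⇒ local maximum.
The local maximum is R(1/2) = 27/8.

27/8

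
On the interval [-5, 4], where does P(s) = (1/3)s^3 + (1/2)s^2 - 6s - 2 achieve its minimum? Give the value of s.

2

Differentiating, P'(s) = s^2 + s - 6; which vanishes at s = -3 and s = 2.
Candidates: P(-5) = -7/6, P(-3) = 23/2, P(2) = -28/3, P(4) = 10/3.
So the minimum is P(2) = -28/3.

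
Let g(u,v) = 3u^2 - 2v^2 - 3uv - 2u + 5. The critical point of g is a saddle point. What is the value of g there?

157/33

∂g/∂u = 6u - 3v - 2 = 0 and ∂g/∂v = -3u - 4v = 0, so (u, v) = (8/33, -2/11).
The Hessian has g_{uu} = 6, g_{vv} = -4, g_{uv} = -3, giving D = -33 < 0, so the point is a saddle point.
g(8/33, -2/11) = 157/33.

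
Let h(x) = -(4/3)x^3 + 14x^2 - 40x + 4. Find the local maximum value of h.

Critical points: h'(x) = -4x^2 + 28x - 40 vanishes at x = 2, 5.
Second-derivative test with h''(x) = -8x + 28: h''(2) = 12 > 0 ⇒ local minimum; h''(5) = -12 < 0 ⇒ local maximum.
Thus h has its local maximum at x = 5, with value -38/3.

-38/3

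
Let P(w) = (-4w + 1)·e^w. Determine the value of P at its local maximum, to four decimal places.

By the product rule, P'(w) = (-4w - 3)·e^w. Since e^w > 0, the only critical point is w = -3/4.
P''(-3/4) has the same sign as -4 < 0, so this is a local maximum.
P(-3/4) = (4)·e^(-3/4) ≈ 1.8895.

1.8895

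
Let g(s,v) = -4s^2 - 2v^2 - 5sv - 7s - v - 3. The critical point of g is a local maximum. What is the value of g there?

46/7

∂g/∂s = -8s - 5v - 7 = 0 and ∂g/∂v = -5s - 4v - 1 = 0, so (s, v) = (-23/7, 27/7).
The Hessian has g_{ss} = -8, g_{vv} = -4, g_{sv} = -5, giving D = 7 > 0 with g_{ss} < 0, so the point is a local maximum.
g(-23/7, 27/7) = 46/7.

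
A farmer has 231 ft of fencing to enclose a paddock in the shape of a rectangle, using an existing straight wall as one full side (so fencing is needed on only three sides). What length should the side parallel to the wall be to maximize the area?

231/2

Let the sides perpendicular to the wall have length x and the parallel side y, so 2x + y = 231 and the area is A = xy = x(231 − 2x).
A'(x) = 231 − 4x = 0 gives x = 231/4, and A''(x) = −4 < 0 confirms a maximum.
Then y = 231 − 2·231/4 = 231/2 and A = 53361/8.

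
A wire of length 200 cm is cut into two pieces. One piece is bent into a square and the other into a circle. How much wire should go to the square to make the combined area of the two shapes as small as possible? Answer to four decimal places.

Let x be the length used for the square. Square side x/4; circle radius (200−x)/(2π).
A(x) = (x/4)² + π·((200−x)/(2π))² = x²/16 + (200−x)²/(4π) for 0 ≤ x ≤ 200. A'(x) = x/8 − (200−x)/(2π) = 0 gives x = 4·200/(π+4) ≈ 112.0198.
A'' = 1/8 + 1/(2π) > 0, so this gives the minimum combined area; x ≈ 112.0198 cm to the square.

112.0198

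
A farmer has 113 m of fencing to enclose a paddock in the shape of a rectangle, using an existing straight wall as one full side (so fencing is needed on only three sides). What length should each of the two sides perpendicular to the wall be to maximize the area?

Let the sides perpendicular to the wall have length x and the parallel side y, so 2x + y = 113 and the area is A = xy = x(113 − 2x).
A'(x) = 113 − 4x = 0 gives x = 113/4, and A''(x) = −4 < 0 confirms a maximum.
Then y = 113 − 2·113/4 = 113/2 and A = 12769/8.

113/4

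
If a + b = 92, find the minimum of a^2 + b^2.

4232

With a + b = 92, a^2 + b^2 = a^2 + (92 − a)^2.
The derivative 2a − 2(92 − a) = 4a − 184 vanishes at a = 46; second derivative 4 > 0, a minimum.
The minimum is 2·(46)^2 = 4232.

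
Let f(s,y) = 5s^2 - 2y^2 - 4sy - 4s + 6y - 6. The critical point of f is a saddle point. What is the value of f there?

∂f/∂s = 10s - 4y - 4 = 0 and ∂f/∂y = -4s - 4y + 6 = 0, so (s, y) = (5/7, 11/14).
The Hessian has f_{ss} = 10, f_{yy} = -4, f_{sy} = -4, giving D = -56 < 0, so the point is a saddle point.
f(5/7, 11/14) = -71/14.

-71/14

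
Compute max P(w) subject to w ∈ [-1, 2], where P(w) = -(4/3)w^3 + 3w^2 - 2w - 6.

Differentiating, P'(w) = -4w^2 + 6w - 2; which vanishes at w = 1/2 and w = 1.
Evaluating at the critical points and endpoints: P(-1) = 1/3, P(1/2) = -77/12, P(1) = -19/3, P(2) = -26/3.
Hence the absolute maximum is 1/3 at w = -1.

1/3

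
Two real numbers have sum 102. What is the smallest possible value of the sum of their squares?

With a + b = 102, a^2 + b^2 = a^2 + (102 − a)^2.
The derivative 2a − 2(102 − a) = 4a − 204 vanishes at a = 51; second derivative 4 > 0, a minimum.
The minimum is 2·(51)^2 = 5202.

5202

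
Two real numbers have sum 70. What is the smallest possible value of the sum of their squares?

2450

With a + b = 70, a^2 + b^2 = a^2 + (70 − a)^2.
The derivative 2a − 2(70 − a) = 4a − 140 vanishes at a = 35; second derivative 4 > 0, a minimum.
The minimum is 2·(35)^2 = 2450.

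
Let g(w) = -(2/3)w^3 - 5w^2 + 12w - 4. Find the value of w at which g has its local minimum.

g'(w) = -2w^2 - 10w + 12 = 0 at w = -6, 1.
g''(w) = -4w - 10. g''(-6) = 14 > 0 ⇒ local minimum; g''(1) = -14 < 0 ⇒ local maximum.
The local minimum is g(-6) = -112.

-6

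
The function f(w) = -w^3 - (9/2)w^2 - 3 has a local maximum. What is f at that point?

-3

Critical points: f'(w) = -3w^2 - 9w vanishes at w = -3, 0.
f''(w) = -6w - 9. f''(-3) = 9 > 0 ⇒ local minimum; f''(0) = -9 < 0 ⇒ local maximum.
The local maximum is f(0) = -3.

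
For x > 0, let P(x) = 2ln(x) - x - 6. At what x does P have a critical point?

2

P'(x) = 2/x − 1 = 0 gives x = 2.
P''(x) = -2/x², which is negative for x > 0, so this is a local maximum.
P(2) = 2·ln(2) - 2 - 6 ≈ -6.6137.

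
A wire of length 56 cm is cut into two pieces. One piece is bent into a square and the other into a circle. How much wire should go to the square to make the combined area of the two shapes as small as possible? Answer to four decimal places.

Let x be the length used for the square. Square side x/4; circle radius (56−x)/(2π).
A(x) = (x/4)² + π·((56−x)/(2π))² = x²/16 + (56−x)²/(4π) for 0 ≤ x ≤ 56. A'(x) = x/8 − (56−x)/(2π) = 0 gives x = 4·56/(π+4) ≈ 31.3656.
A'' = 1/8 + 1/(2π) > 0, so this gives the minimum combined area; x ≈ 31.3656 cm to the square.

31.3656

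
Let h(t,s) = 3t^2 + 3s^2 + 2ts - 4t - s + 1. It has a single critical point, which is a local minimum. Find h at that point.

-11/32

∂h/∂t = 6t + 2s - 4 = 0 and ∂h/∂s = 2t + 6s - 1 = 0, so (t, s) = (11/16, -1/16).
The Hessian has h_{tt} = 6, h_{ss} = 6, h_{ts} = 2, giving D = 32 > 0 with h_{tt} > 0, so the point is a local minimum.
h(11/16, -1/16) = -11/32.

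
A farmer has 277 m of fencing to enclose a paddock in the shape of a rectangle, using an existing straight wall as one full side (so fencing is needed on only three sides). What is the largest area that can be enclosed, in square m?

76729/8

Let the sides perpendicular to the wall have length x and the parallel side y, so 2x + y = 277 and the area is A = xy = x(277 − 2x).
A'(x) = 277 − 4x = 0 gives x = 277/4, and A''(x) = −4 < 0 confirms a maximum.
Then y = 277 − 2·277/4 = 277/2 and A = 76729/8.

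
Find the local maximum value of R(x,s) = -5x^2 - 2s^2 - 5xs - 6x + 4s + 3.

∂R/∂x = -10x - 5s - 6 = 0 and ∂R/∂s = -5x - 4s + 4 = 0, so (x, s) = (-44/15, 14/3).
The Hessian has R_{xx} = -10, R_{ss} = -4, R_{xs} = -5, giving D = 15 > 0 with R_{xx} < 0, so the point is a local maximum.
R(-44/15, 14/3) = 317/15.

317/15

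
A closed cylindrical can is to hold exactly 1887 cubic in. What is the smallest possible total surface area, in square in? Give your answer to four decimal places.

845.3356

With radius r and height h, πr²h = 1887 so h = 1887/(πr²), and S(r) = 2πr² + 2πrh = 2πr² + 2·1887/r.
S'(r) = 4πr − 2·1887/r² = 0 ⇒ r³ = 1887/(2π), so r ≈ 6.6967 and h = 2r ≈ 13.3935.
S''(r) = 4π + 4·1887/r³ > 0, so this is the minimum; S ≈ 845.3356.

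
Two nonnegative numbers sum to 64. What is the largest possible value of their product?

1024

With x + y = 64, the product is P(x) = x(64 − x).
P'(x) = 64 − 2x = 0 gives x = 32; P'' = −2 < 0, so this is the maximum.
P = 32·32 = 1024.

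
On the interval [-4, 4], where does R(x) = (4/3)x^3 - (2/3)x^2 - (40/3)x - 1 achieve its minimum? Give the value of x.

R'(x) = 4x^2 - (4/3)x - 40/3, which vanishes at x = -5/3 and x = 2.
Compare values at every candidate in [-4, 4]: R(-4) = -131/3,  R(-5/3) = 1069/81,  R(2) = -59/3,  R(4) = 61/3.
So the minimum is R(-4) = -131/3.

-4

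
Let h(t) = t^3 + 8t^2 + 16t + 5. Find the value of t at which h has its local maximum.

h'(t) = 3t^2 + 16t + 16. Setting h'(t) = 0 gives t ∈ {-4, -4/3}.
h''(t) = 6t + 16. h''(-4) = -8 < 0 ⇒ local maximum; h''(-4/3) = 8 > 0 ⇒ local minimum.
Thus h has its local maximum at t = -4, with value 5.

-4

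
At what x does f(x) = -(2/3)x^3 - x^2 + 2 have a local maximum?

0

f'(x) = -2x^2 - 2x = 0 at x = -1, 0.
Second-derivative test with f''(x) = -4x - 2: f''(-1) = 2 > 0 ⇒ local minimum; f''(0) = -2 < 0 ⇒ local maximum.
So the local maximum value is f(0) = 2.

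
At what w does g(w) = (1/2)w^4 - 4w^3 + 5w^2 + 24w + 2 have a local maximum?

g'(w) = 2w^3 - 12w^2 + 10w + 24. Setting g'(w) = 0 gives w ∈ {-1, 3, 4}.
g''(w) = 6w^2 - 24w + 10. g''(-1) = 40 > 0 ⇒ local minimum; g''(3) = -8 < 0 ⇒ local maximum; g''(4) = 10 > 0 ⇒ local minimum.
The local maximum is g(3) = 103/2.

3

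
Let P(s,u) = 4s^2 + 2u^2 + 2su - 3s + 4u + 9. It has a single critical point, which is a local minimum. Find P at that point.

∂P/∂s = 8s + 2u - 3 = 0 and ∂P/∂u = 2s + 4u + 4 = 0, so (s, u) = (5/7, -19/14).
The Hessian has P_{ss} = 8, P_{uu} = 4, P_{su} = 2, giving D = 28 > 0 with P_{ss} > 0, so the point is a local minimum.
P(5/7, -19/14) = 73/14.

73/14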